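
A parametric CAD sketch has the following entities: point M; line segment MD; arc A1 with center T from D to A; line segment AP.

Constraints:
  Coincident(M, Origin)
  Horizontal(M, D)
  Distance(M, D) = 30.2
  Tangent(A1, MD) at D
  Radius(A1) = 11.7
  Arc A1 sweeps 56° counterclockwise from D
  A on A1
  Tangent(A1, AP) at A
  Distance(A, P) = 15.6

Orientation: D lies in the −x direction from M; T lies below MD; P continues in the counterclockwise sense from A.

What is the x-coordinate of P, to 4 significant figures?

-48.62

M is at the origin; M and D share the same y with |MD| = 30.2 and D on the −x side, so D = (-30.20, 0.000). A1 meets MD tangentially, so TD is at right angles to MD, so T = D + (0, -11.7) = (-30.20, -11.70). On A1, D sits at bearing 90° from T; a 56° counterclockwise sweep puts A at bearing 146°, so A = T + 11.7·(cos 146°, sin 146°) = (-39.90, -5.157). The tangent condition forces TA to be normal to AP, so AP runs along (−sin 146°, cos 146°); with |AP| = 15.6, P = (-48.62, -18.09). So P.x = -48.62.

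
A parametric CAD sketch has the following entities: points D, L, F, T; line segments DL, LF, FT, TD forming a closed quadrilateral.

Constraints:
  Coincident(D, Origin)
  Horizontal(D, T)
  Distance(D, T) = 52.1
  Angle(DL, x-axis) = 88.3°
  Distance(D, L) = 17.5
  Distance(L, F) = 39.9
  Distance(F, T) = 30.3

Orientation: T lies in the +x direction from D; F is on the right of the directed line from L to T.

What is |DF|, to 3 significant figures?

28.7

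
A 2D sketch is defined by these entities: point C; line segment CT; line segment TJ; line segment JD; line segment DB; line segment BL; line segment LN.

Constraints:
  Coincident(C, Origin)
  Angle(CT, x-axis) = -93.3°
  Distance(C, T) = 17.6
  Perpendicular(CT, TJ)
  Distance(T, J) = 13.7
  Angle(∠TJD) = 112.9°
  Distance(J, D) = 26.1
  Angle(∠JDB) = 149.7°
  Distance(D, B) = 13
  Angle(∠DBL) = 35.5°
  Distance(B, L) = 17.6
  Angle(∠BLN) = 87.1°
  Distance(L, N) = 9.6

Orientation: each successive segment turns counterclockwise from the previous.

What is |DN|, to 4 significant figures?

6.842

C is at the origin; CT runs at -93.3° with length 17.6, so T = (-1.013, -17.57). CT is perpendicular to TJ, so TJ runs at -3.300°; with |TJ| = 13.7, J = (12.66, -18.36). ∠TJD = 112.9° gives JD at 63.80° from the x-axis; with |JD| = 26.1, D = (24.19, 5.059). ∠JDB = 149.7° gives DB at 94.10° from the x-axis; with |DB| = 13.0, B = (23.26, 18.03). ∠DBL = 35.5° gives BL at -121.4° from the x-axis; with |BL| = 17.6, L = (14.09, 3.003). ∠BLN = 87.1° gives LN at -28.50° from the x-axis; with |LN| = 9.6, N = (22.52, -1.577). Then |DN| = |N − D| = 6.842.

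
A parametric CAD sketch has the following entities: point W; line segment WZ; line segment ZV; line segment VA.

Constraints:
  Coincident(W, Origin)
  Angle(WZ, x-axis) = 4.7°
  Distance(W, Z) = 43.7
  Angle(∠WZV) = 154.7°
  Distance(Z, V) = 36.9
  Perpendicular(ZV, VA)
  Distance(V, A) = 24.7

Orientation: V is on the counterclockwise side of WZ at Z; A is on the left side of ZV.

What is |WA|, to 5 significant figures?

76.646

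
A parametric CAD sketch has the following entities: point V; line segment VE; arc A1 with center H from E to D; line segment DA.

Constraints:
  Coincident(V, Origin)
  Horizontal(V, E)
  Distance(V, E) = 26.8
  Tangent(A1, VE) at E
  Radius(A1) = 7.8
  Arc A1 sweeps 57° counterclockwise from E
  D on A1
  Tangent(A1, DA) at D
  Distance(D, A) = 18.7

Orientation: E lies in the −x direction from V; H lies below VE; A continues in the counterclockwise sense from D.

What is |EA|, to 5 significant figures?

25.490

V is at the origin; VE is horizontal with |VE| = 26.8 and E on the −x side, so E = (-26.800, 0.0000). Since A1 is tangent to VE there, HE ⟂ VE, so H = E + (0, -7.8) = (-26.800, -7.8000). On A1, E sits at bearing 90° from H; a 57° counterclockwise sweep puts D at bearing 147°, so D = H + 7.8·(cos 147°, sin 147°) = (-33.342, -3.5518). Since A1 is tangent to DA there, HD ⟂ DA, so DA runs along (−sin 147°, cos 147°); with |DA| = 18.7, A = (-43.526, -19.235). Then |EA| = |A − E| = 25.490.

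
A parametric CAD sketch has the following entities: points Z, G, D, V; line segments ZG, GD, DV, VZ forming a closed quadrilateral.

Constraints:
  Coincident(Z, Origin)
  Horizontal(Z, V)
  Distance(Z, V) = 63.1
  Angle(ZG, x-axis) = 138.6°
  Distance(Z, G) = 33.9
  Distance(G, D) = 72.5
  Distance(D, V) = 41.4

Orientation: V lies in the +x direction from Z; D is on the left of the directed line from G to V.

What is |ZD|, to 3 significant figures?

58.9

Checks: |ZV| = 63.10 ✓; |ZG| = 33.90 ✓; |GD| = 72.50 ✓; |DV| = 41.40 ✓.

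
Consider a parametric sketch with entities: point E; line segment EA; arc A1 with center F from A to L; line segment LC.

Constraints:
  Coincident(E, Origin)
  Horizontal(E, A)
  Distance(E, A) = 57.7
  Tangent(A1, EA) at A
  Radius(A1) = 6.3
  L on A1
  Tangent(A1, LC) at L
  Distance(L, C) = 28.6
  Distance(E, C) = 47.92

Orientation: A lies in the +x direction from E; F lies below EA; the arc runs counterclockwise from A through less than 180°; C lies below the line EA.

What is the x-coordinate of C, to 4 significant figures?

38.55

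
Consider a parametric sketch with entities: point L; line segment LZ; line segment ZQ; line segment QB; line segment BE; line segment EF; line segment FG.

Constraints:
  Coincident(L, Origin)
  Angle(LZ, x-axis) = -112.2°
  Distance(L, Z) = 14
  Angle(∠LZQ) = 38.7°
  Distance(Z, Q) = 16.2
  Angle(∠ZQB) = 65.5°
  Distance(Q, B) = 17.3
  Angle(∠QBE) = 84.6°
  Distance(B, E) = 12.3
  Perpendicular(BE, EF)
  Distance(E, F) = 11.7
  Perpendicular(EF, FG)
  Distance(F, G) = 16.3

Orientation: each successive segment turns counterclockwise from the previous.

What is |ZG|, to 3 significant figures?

19.8

L is at the origin; LZ runs at -112.2° with length 14.0, so Z = (-5.29, -13.0). ∠LZQ = 38.7° gives ZQ at 29.1° from the x-axis; with |ZQ| = 16.2, Q = (8.87, -5.08). ∠ZQB = 65.5° gives QB at 144° from the x-axis; with |QB| = 17.3, B = (-5.06, 5.18). ∠QBE = 84.6° gives BE at -121° from the x-axis; with |BE| = 12.3, E = (-11.4, -5.36). BE ⟂ EF, so EF runs at -31.0°; with |EF| = 11.7, F = (-1.37, -11.4). EF is perpendicular to FG, so FG runs at 59.0°; with |FG| = 16.3, G = (7.03, 2.59). Then |ZG| = |G − Z| = 19.8.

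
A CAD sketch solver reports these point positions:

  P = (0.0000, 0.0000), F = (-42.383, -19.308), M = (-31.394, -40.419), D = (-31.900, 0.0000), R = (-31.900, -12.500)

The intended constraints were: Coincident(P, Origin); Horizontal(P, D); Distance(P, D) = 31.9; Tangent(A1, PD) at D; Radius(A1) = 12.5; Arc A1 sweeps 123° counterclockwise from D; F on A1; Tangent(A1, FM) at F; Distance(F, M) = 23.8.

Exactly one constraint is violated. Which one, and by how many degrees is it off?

Tangent(A1, FM) at F — off by 5.50°.

P = (0.00, 0.00) ✓; P.y = 0.00, D.y = 0.00 ✓; |PD| = 31.90 ✓; ∠(RD, DP) = 90.00° ✓; |RD| = 12.50 ✓; bearing(R→F) − bearing(R→D) = 123.0° ✓; |RF| = 12.50 ✓; ∠(RF, FM) = 95.50° ✗; |FM| = 23.80 ✓.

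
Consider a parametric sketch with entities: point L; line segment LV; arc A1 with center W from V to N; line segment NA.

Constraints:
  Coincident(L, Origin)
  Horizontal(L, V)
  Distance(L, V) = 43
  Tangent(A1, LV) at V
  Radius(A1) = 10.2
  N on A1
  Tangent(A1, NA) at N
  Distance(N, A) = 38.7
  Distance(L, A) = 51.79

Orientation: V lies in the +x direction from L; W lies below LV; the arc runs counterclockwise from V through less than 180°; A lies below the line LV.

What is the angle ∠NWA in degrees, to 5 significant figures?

75.235°

L is at the origin; LV is horizontal with |LV| = 43.0 and V on the +x side, so V = (43.000, 0.0000). Since A1 is tangent to LV there, WV ⟂ LV, so W = V + (0, -10.2) = (43.000, -10.200). Since WN ⟂ NA (tangency), |WA| = √(10.2² + 38.7²) = 40.022 regardless of where N sits on A1. So A lies on both circle(L, 51.79) and circle(W, 40.022); the below-LV intersection is A = (24.443, -45.659). N is the foot of the tangent from A: N = (33.056, -7.9299).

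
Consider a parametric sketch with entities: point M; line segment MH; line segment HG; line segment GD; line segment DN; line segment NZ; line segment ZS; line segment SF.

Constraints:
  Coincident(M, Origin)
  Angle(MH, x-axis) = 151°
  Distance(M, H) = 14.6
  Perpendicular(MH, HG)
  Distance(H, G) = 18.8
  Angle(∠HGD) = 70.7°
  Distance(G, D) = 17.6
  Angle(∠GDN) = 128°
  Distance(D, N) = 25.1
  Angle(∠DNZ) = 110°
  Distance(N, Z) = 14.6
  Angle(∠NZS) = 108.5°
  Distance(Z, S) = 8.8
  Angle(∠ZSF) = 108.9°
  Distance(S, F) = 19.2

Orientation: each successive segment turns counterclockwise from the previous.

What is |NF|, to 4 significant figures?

20.12

M is at the origin; MH runs at 151.0° with length 14.6, so H = (-12.77, 7.078). The perpendicularity gives HG at right angles to MH, so HG runs at -119.0°; with |HG| = 18.8, G = (-21.88, -9.365). ∠HGD = 70.7° gives GD at -9.700° from the x-axis; with |GD| = 17.6, D = (-4.535, -12.33). ∠GDN = 128.0° gives DN at 42.30° from the x-axis; with |DN| = 25.1, N = (14.03, 4.563). ∠DNZ = 110.0° gives NZ at 112.3° from the x-axis; with |NZ| = 14.6, Z = (8.489, 18.07). ∠NZS = 108.5° gives ZS at -176.2° from the x-axis; with |ZS| = 8.8, S = (-0.2915, 17.49). ∠ZSF = 108.9° gives SF at -105.1° from the x-axis; with |SF| = 19.2, F = (-5.293, -1.050). Then |NF| = |F − N| = 20.12.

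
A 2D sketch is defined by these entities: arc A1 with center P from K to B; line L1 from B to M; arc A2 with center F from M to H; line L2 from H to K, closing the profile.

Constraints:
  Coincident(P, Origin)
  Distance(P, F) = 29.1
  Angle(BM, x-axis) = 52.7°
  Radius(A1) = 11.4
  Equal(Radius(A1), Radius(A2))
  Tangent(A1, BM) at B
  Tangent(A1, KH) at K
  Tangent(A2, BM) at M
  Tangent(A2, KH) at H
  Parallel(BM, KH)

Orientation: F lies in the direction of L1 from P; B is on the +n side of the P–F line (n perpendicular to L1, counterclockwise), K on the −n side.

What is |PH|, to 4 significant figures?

31.25

Tangency of A1 to both parallel lines with radius 11.4 puts B and K at P ± 11.4·n: B = (-9.068, 6.908), K = (9.068, -6.908). Equal radii place M and H the same way about F: M = F + 11.4·n = (8.566, 30.06), H = F − 11.4·n = (26.70, 16.24). Then |PH| = |H − P| = 31.25.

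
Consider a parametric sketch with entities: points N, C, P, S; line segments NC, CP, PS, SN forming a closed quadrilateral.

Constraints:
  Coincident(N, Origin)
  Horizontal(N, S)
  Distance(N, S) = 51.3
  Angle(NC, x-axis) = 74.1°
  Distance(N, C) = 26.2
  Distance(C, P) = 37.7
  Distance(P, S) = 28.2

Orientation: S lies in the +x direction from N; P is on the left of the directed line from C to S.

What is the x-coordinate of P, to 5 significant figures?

44.811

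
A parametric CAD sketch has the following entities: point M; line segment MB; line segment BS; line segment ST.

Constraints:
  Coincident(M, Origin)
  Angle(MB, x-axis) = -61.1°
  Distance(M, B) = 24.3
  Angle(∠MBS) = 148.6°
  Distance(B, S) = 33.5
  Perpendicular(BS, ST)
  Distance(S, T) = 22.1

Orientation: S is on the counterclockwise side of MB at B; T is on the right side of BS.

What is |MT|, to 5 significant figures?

64.424

M is at the origin; MB runs at -61.1° with length 24.3, so B = 24.3·(cos -61.1°, sin -61.1°) = (11.744, -21.274). ∠MBS = 148.6°, so BS runs at -61.1° + (180° − 148.6°) = -29.700° from the x-axis; with |BS| = 33.5, S = B + 33.5·(cos -29.700°, sin -29.700°) = (40.843, -37.872). The perpendicularity gives ST at right angles to BS; with |ST| = 22.1 on the right of BS, T = S + 22.1·(-0.49546, -0.86863) = (29.893, -57.068). Then |MT| = |T − M| = 64.424.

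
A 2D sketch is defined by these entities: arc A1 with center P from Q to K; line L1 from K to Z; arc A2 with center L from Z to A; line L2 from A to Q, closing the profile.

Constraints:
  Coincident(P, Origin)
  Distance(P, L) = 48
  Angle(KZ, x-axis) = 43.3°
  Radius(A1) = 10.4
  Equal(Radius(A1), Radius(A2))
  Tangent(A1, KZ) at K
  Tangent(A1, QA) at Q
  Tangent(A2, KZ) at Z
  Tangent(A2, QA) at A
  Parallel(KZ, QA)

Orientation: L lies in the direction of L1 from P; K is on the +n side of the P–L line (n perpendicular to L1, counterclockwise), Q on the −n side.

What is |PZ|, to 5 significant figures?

49.114

The slot axis is L1's direction at 43.3°, so u = (cos 43.3°, sin 43.3°) = (0.72777, 0.68582) and n = (−sin 43.3°, cos 43.3°) = (-0.68582, 0.72777). P is at the origin and L lies 48.0 along u from P, so L = 48.0·u = (34.933, 32.919). Tangency of A1 to both parallel lines with radius 10.4 puts K and Q at P ± 10.4·n: K = (-7.1325, 7.5688), Q = (7.1325, -7.5688). Equal radii place Z and A the same way about L: Z = L + 10.4·n = (27.801, 40.488), A = L − 10.4·n = (42.066, 25.350). Then |PZ| = |Z − P| = 49.114.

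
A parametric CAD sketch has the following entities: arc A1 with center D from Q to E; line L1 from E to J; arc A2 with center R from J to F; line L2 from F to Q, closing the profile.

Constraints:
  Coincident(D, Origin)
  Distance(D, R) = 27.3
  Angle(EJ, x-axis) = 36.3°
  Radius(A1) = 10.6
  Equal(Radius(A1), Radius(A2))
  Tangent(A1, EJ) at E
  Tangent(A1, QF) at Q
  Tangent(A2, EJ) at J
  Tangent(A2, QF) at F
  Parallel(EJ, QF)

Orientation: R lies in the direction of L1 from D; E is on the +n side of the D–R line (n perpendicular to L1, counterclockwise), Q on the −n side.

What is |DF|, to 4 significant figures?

29.29

Tangency of A1 to both parallel lines with radius 10.6 puts E and Q at D ± 10.6·n: E = (-6.275, 8.543), Q = (6.275, -8.543). Equal radii place J and F the same way about R: J = R + 10.6·n = (15.73, 24.70), F = R − 10.6·n = (28.28, 7.619). Then |DF| = |F − D| = 29.29.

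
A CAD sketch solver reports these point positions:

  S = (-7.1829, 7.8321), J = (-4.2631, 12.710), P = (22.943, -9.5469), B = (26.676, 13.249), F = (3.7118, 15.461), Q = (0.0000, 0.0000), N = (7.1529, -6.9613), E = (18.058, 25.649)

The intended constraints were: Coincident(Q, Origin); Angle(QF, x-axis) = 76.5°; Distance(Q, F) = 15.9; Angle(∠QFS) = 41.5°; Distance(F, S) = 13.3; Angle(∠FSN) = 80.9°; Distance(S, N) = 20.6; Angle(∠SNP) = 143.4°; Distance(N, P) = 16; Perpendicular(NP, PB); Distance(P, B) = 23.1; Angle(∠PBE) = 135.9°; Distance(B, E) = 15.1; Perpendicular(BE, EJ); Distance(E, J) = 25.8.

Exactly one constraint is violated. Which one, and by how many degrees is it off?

Perpendicular(BE, EJ) — off by 4.70°.

Q = (0.00, 0.00) ✓; QF at 76.50° ✓; |QF| = 15.90 ✓; ∠QFS = 41.50° ✓; |FS| = 13.30 ✓; ∠FSN = 80.90° ✓; |SN| = 20.60 ✓; ∠SNP = 143.4° ✓; |NP| = 16.00 ✓; ∠(NP, PB) = 90.00° ✓; |PB| = 23.10 ✓; ∠PBE = 135.9° ✓; |BE| = 15.10 ✓; ∠(BE, EJ) = 85.30° ✗; |EJ| = 25.80 ✓.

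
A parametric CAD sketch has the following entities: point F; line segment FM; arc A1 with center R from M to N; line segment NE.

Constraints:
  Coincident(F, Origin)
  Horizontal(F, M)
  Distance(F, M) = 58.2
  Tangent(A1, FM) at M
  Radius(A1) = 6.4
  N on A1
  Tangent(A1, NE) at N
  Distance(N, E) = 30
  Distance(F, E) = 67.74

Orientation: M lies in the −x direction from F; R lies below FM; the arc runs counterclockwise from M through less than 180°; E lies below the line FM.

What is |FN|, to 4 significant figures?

64.89

Checks: |RN| = 6.400 ✓; ∠(RN, NE) = 90.00° ✓; |NE| = 30.00 ✓; |FE| = 67.74 ✓.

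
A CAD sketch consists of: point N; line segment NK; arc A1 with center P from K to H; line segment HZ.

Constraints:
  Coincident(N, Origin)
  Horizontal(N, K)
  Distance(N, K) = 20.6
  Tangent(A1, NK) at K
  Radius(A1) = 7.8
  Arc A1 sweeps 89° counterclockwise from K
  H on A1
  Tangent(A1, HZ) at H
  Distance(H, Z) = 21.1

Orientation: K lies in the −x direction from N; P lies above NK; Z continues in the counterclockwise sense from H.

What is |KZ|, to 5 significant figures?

29.898

N is at the origin; N and K share the same y with |NK| = 20.6 and K on the −x side, so K = (-20.600, 0.0000). A1 meets NK tangentially, so PK is at right angles to NK, so P = K + (0, 7.8) = (-20.600, 7.8000). On A1, K sits at bearing -90° from P; an 89° counterclockwise sweep puts H at bearing -1°, so H = P + 7.8·(cos -1°, sin -1°) = (-12.801, 7.6639). Since A1 is tangent to HZ there, PH ⟂ HZ, so HZ runs along (−sin -1°, cos -1°); with |HZ| = 21.1, Z = (-12.433, 28.761). Then |KZ| = |Z − K| = 29.898.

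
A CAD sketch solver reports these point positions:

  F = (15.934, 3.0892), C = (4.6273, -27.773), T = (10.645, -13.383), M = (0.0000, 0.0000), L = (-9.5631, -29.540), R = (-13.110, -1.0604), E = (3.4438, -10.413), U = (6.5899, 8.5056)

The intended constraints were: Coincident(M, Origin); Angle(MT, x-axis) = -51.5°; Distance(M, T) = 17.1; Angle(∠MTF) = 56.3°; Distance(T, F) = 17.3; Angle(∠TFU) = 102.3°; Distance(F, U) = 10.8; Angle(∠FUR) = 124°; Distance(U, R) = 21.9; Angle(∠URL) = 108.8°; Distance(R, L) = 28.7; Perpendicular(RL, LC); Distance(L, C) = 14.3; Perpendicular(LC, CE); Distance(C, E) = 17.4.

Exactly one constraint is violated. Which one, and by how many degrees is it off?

Perpendicular(LC, CE) — off by 3.20°.

M = (0.00, 0.00) ✓; MT at -51.50° ✓; |MT| = 17.10 ✓; ∠MTF = 56.30° ✓; |TF| = 17.30 ✓; ∠TFU = 102.3° ✓; |FU| = 10.80 ✓; ∠FUR = 124.0° ✓; |UR| = 21.90 ✓; ∠URL = 108.8° ✓; |RL| = 28.70 ✓; ∠(RL, LC) = 90.00° ✓; |LC| = 14.30 ✓; ∠(LC, CE) = 86.80° ✗; |CE| = 17.40 ✓.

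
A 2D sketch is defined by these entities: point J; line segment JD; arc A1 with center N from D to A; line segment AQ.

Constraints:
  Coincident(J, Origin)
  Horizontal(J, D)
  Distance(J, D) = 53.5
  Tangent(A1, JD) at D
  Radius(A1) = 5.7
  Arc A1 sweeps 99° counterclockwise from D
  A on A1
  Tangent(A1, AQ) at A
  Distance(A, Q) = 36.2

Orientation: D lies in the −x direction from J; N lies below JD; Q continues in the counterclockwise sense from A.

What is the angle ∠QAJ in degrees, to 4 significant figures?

87.36°

On A1, D sits at bearing 90° from N; a 99° counterclockwise sweep puts A at bearing 189°, so A = N + 5.7·(cos 189°, sin 189°) = (-59.13, -6.592). Tangency of A1 to AQ means the radius NA is perpendicular to AQ, so AQ runs along (−sin 189°, cos 189°); with |AQ| = 36.2, Q = (-53.47, -42.35). Then cos ∠QAJ = AQ·AJ / (|AQ||AJ|), giving 87.36°.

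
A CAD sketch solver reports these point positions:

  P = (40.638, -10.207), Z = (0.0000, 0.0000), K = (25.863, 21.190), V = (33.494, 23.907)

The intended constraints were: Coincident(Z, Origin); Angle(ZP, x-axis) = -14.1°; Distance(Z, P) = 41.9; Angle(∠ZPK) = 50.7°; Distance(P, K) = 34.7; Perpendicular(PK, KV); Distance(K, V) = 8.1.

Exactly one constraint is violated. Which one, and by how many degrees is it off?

Perpendicular(PK, KV) — off by 5.60°.

Z = (0.00, 0.00) ✓; ZP at -14.10° ✓; |ZP| = 41.90 ✓; ∠ZPK = 50.70° ✓; |PK| = 34.70 ✓; ∠(PK, KV) = 95.60° ✗; |KV| = 8.100 ✓.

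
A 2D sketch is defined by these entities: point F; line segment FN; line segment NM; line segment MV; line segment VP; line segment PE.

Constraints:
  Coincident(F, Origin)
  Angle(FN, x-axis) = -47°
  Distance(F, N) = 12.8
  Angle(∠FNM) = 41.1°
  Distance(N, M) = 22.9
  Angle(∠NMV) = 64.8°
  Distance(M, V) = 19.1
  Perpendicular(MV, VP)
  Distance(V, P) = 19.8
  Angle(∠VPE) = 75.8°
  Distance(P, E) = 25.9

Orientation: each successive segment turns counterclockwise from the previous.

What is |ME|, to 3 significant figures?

14.7

The perpendicularity gives VP at right angles to MV, so VP runs at -62.9°; with |VP| = 19.8, P = (-0.0129, -12.8). ∠VPE = 75.8° gives PE at 41.3° from the x-axis; with |PE| = 25.9, E = (19.4, 4.29). Then |ME| = |E − M| = 14.7.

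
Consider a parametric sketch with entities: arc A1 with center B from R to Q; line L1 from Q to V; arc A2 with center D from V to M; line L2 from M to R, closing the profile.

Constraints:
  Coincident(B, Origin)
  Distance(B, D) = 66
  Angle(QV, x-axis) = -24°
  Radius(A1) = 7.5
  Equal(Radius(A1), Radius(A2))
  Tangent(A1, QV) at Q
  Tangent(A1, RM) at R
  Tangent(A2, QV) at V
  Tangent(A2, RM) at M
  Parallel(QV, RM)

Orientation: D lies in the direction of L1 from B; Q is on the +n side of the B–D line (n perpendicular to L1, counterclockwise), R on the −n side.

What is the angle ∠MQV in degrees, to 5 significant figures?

12.804°

The slot axis is L1's direction at -24.0°, so u = (cos -24.0°, sin -24.0°) = (0.91355, -0.40674) and n = (−sin -24.0°, cos -24.0°) = (0.40674, 0.91355). B is at the origin and D lies 66.0 along u from B, so D = 66.0·u = (60.294, -26.845). Tangency of A1 to both parallel lines with radius 7.5 puts Q and R at B ± 7.5·n: Q = (3.0505, 6.8516), R = (-3.0505, -6.8516). Equal radii place V and M the same way about D: V = D + 7.5·n = (63.345, -19.993), M = D − 7.5·n = (57.243, -33.696). Then cos ∠MQV = QM·QV / (|QM||QV|), giving 12.804°.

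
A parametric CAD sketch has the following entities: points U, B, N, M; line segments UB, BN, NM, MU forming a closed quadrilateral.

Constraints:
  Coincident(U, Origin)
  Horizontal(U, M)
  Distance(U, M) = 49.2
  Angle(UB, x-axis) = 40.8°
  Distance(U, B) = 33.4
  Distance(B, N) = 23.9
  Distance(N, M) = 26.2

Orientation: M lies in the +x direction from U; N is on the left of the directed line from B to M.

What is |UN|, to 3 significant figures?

55.4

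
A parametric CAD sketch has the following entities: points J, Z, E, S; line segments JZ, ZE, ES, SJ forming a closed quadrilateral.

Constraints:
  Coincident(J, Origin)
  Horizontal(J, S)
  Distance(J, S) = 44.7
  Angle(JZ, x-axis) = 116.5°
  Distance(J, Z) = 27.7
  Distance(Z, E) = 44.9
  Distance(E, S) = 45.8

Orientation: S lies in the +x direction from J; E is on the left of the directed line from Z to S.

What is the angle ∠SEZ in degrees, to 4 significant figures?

86.61°

J is at the origin; J and S share the same y with |JS| = 44.7 and S in +x, so S = (44.7, 0). JZ runs at 116.5° with |JZ| = 27.7, so Z = (-12.36, 24.79). E is determined by |ZE| = 44.9 and |ES| = 45.8 together: it lies at the intersection of circle(Z, 44.9) and circle(S, 45.8). With |ZS| = 62.21, the foot of the radical line on ZS is 30.45 from Z and the perpendicular offset is √(44.9² − 30.45²) = 33.00. Taking the left-of-ZS solution: E = (28.72, 42.92).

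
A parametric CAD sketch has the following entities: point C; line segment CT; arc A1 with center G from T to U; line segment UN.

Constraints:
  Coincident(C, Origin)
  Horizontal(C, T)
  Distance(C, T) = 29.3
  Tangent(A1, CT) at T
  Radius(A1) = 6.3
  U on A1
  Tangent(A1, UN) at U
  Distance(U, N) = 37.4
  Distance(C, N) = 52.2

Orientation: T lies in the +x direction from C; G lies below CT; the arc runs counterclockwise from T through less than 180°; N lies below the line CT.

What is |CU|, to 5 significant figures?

24.118

Checks: |GU| = 6.300 ✓; ∠(GU, UN) = 90.00° ✓; |UN| = 37.40 ✓; |CN| = 52.20 ✓.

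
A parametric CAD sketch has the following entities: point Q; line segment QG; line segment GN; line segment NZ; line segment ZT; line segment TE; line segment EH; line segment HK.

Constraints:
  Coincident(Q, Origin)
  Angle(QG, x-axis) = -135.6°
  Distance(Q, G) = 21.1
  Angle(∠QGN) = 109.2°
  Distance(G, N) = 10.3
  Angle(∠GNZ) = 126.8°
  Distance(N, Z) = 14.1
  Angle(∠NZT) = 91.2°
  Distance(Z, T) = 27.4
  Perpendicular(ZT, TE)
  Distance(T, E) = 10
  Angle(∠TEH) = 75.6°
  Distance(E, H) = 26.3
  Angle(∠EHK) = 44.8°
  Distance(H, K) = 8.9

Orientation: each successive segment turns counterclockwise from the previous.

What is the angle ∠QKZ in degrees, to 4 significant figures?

141.6°

Q is at the origin; QG runs at -135.6° with length 21.1, so G = (-15.08, -14.76). ∠QGN = 109.2° gives GN at -64.80° from the x-axis; with |GN| = 10.3, N = (-10.69, -24.08). ∠GNZ = 126.8° gives NZ at -11.60° from the x-axis; with |NZ| = 14.1, Z = (3.122, -26.92). ∠NZT = 91.2° gives ZT at 77.20° from the x-axis; with |ZT| = 27.4, T = (9.193, -0.1987). ZT ⟂ TE, so TE runs at 167.2°; with |TE| = 10.0, E = (-0.5589, 2.017). ∠TEH = 75.6° gives EH at -88.40° from the x-axis; with |EH| = 26.3, H = (0.1754, -24.27). ∠EHK = 44.8° gives HK at 46.80° from the x-axis; with |HK| = 8.9, K = (6.268, -17.79). Then cos ∠QKZ = KQ·KZ / (|KQ||KZ|), giving 141.6°.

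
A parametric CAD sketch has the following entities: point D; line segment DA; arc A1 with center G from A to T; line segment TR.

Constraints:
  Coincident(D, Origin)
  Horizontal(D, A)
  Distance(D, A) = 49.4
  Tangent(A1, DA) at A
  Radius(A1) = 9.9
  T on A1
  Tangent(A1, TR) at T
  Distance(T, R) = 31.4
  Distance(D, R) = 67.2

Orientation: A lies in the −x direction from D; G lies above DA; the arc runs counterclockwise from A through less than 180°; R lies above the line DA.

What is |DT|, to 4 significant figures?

42.44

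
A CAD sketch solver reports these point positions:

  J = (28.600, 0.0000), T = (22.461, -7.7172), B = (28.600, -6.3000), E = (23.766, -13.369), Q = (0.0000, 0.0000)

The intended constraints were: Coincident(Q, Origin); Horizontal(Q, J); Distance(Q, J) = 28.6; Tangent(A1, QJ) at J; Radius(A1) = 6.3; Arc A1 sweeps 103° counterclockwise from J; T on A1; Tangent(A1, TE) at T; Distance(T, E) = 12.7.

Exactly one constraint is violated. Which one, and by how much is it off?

Distance(T, E) = 12.7 — off by 6.90.

Q = (0.00, 0.00) ✓; Q.y = 0.00, J.y = 0.00 ✓; |QJ| = 28.60 ✓; ∠(BJ, JQ) = 90.00° ✓; |BJ| = 6.300 ✓; bearing(B→T) − bearing(B→J) = 103.0° ✓; |BT| = 6.300 ✓; ∠(BT, TE) = 90.00° ✓; |TE| = 5.801 ✗.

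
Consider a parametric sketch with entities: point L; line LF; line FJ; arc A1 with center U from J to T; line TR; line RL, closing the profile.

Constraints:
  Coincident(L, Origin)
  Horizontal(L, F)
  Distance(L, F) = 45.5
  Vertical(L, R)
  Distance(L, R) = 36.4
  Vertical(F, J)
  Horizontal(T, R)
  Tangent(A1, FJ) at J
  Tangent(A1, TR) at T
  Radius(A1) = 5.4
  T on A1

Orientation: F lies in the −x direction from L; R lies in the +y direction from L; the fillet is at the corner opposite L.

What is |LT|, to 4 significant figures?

54.16

L is at the origin; L and F share the same y with |LF| = 45.5 and F on the −x side, so F = (-45.50, 0.000). L and R share the same x with |LR| = 36.4 and R on the +y side, so R = (0.000, 36.40). The virtual corner opposite L is at (-45.50, 36.40). The tangent condition forces UJ to be normal to FJ and the tangent condition forces UT to be normal to TR, with radius 5.4, so the center U sits 5.4 in from both sides at U = (-40.10, 31.00). That places the tangent points at J = (-45.50, 31.00) on FJ and T = (-40.10, 36.40) on TR. Then |LT| = |T − L| = 54.16.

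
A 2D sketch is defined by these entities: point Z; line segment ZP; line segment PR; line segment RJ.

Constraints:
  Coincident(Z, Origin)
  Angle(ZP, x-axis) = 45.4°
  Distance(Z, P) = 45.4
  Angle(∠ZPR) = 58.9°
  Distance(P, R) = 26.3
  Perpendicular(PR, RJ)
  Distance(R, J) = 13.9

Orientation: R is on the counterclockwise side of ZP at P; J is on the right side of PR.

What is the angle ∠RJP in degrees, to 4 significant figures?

62.14°

Z is at the origin; ZP runs at 45.4° with length 45.4, so P = 45.4·(cos 45.4°, sin 45.4°) = (31.88, 32.33). ∠ZPR = 58.9°, so PR runs at 45.4° + (180° − 58.9°) = 166.5° from the x-axis; with |PR| = 26.3, R = P + 26.3·(cos 166.5°, sin 166.5°) = (6.304, 38.47). PR is perpendicular to RJ; with |RJ| = 13.9 on the right of PR, J = R + 13.9·(0.2334, 0.9724) = (9.549, 51.98). Then cos ∠RJP = JR·JP / (|JR||JP|), giving 62.14°.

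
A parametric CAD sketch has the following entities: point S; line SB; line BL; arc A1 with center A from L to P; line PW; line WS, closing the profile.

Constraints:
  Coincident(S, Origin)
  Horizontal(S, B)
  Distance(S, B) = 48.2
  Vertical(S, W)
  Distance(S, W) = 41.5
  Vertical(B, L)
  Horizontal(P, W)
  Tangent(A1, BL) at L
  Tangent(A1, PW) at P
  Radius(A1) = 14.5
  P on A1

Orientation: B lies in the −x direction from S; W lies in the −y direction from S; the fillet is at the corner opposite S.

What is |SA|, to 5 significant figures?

43.182

S and W share the same x with |SW| = 41.5 and W on the −y side, so W = (0.0000, -41.500). The virtual corner opposite S is at (-48.200, -41.500). The tangent condition forces AL to be normal to BL and since A1 is tangent to PW there, AP ⟂ PW, with radius 14.5, so the center A sits 14.5 in from both sides at A = (-33.700, -27.000). Then |SA| = |A − S| = 43.182.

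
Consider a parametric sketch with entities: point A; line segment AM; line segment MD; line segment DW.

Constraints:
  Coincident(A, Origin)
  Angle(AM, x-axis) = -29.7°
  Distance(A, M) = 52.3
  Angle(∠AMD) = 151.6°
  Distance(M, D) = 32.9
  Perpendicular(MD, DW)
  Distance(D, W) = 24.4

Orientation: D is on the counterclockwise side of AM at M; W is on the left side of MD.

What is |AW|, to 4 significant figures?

78.91

A is at the origin; AM runs at -29.7° with length 52.3, so M = 52.3·(cos -29.7°, sin -29.7°) = (45.43, -25.91). ∠AMD = 151.6°, so MD runs at -29.7° + (180° − 151.6°) = -1.300° from the x-axis; with |MD| = 32.9, D = M + 32.9·(cos -1.300°, sin -1.300°) = (78.32, -26.66). MD is perpendicular to DW; with |DW| = 24.4 on the left of MD, W = D + 24.4·(0.02269, 0.9997) = (78.87, -2.265). Then |AW| = |W − A| = 78.91.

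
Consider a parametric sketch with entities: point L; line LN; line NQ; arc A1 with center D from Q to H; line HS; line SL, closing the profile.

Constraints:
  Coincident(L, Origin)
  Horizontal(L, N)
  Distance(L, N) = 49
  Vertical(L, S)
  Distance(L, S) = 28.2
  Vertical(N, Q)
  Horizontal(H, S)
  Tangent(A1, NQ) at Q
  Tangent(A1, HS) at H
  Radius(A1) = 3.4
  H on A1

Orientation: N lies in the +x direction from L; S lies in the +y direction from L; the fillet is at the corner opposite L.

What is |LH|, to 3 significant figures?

53.6

L is at the origin; LN is horizontal with |LN| = 49.0 and N on the +x side, so N = (49.0, 0.00). LS is vertical with |LS| = 28.2 and S on the +y side, so S = (0.00, 28.2). The virtual corner opposite L is at (49.0, 28.2). The tangent condition forces DQ to be normal to NQ and since A1 is tangent to HS there, DH ⟂ HS, with radius 3.4, so the center D sits 3.4 in from both sides at D = (45.6, 24.8). That places the tangent points at Q = (49.0, 24.8) on NQ and H = (45.6, 28.2) on HS. Then |LH| = |H − L| = 53.6.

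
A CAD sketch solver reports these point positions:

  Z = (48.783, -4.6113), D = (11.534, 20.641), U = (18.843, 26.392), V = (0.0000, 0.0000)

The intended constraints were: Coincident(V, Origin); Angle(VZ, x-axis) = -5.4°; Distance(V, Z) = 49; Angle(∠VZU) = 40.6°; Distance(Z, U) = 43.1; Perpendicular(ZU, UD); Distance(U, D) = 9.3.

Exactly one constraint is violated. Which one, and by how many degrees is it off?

Perpendicular(ZU, UD) — off by 5.80°.

V = (0.00, 0.00) ✓; VZ at -5.400° ✓; |VZ| = 49.00 ✓; ∠VZU = 40.60° ✓; |ZU| = 43.10 ✓; ∠(ZU, UD) = 84.20° ✗; |UD| = 9.300 ✓.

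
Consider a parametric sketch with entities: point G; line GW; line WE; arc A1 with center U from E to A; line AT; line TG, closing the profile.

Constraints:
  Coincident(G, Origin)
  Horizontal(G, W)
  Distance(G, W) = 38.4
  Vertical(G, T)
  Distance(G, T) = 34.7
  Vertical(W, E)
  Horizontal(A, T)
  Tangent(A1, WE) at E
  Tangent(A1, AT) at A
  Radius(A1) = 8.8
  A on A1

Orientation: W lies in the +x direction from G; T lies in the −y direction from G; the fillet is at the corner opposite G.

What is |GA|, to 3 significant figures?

45.6

G is at the origin; G and W share the same y with |GW| = 38.4 and W on the +x side, so W = (38.4, 0.00). G and T share the same x with |GT| = 34.7 and T on the −y side, so T = (0.00, -34.7). The virtual corner opposite G is at (38.4, -34.7). Since A1 is tangent to WE there, UE ⟂ WE and since A1 is tangent to AT there, UA ⟂ AT, with radius 8.8, so the center U sits 8.8 in from both sides at U = (29.6, -25.9). That places the tangent points at E = (38.4, -25.9) on WE and A = (29.6, -34.7) on AT. Then |GA| = |A − G| = 45.6.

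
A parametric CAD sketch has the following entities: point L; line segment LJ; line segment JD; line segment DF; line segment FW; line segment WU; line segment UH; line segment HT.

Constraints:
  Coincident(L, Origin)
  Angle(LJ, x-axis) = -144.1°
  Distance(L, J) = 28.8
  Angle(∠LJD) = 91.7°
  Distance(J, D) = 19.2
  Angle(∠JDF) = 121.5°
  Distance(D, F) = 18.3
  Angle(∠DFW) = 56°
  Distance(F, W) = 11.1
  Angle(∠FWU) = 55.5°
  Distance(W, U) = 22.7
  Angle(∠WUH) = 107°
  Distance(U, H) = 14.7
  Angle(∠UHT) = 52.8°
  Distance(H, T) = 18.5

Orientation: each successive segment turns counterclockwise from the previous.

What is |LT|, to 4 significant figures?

34.75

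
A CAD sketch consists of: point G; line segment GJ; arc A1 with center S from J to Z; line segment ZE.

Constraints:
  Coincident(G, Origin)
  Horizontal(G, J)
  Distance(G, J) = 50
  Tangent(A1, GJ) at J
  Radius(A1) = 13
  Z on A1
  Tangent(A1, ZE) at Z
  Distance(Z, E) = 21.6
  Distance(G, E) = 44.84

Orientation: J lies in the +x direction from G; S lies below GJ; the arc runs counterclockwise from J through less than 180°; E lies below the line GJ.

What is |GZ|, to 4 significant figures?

38.67

G is at the origin; GJ is horizontal with |GJ| = 50.0 and J on the +x side, so J = (50.00, 0.000). The tangent condition forces SJ to be normal to GJ, so S = J + (0, -13) = (50.00, -13.00). Since SZ ⟂ ZE (tangency), |SE| = √(13.0² + 21.6²) = 25.21 regardless of where Z sits on A1. So E lies on both circle(G, 44.84) and circle(S, 25.21); the below-GJ intersection is E = (32.37, -31.02). Z is the foot of the tangent from E: Z = (37.35, -10.01).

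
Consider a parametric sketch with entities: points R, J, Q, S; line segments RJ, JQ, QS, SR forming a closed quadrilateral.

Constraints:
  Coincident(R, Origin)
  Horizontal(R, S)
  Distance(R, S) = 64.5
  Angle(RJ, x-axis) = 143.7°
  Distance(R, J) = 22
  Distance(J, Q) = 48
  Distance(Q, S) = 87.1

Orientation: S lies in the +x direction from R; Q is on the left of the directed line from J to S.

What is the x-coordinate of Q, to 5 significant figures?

-0.60128

R is at the origin; RS is horizontal with |RS| = 64.5 and S in +x, so S = (64.5, 0). RJ runs at 143.7° with |RJ| = 22.0, so J = (-17.730, 13.024). Q is determined by |JQ| = 48.0 and |QS| = 87.1 together: it lies at the intersection of circle(J, 48.0) and circle(S, 87.1). With |JS| = 83.255, the foot of the radical line on JS is 9.9036 from J and the perpendicular offset is √(48.0² − 9.9036²) = 46.967. Taking the left-of-JS solution: Q = (-0.60128, 57.864).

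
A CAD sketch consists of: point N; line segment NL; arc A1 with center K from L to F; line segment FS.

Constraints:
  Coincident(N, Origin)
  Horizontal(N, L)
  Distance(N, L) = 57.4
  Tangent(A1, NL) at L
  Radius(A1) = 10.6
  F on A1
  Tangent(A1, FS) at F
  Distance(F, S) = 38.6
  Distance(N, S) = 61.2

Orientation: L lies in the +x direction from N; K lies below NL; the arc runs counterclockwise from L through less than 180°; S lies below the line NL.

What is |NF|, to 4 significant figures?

47.77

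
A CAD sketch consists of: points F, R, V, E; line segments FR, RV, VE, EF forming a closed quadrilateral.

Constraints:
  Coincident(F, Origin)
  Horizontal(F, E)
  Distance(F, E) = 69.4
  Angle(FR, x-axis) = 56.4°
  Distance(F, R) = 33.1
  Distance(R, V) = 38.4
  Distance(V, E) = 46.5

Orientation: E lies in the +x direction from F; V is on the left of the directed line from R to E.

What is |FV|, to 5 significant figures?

68.790

Checks: |RV| = 38.40 ✓; |VE| = 46.50 ✓.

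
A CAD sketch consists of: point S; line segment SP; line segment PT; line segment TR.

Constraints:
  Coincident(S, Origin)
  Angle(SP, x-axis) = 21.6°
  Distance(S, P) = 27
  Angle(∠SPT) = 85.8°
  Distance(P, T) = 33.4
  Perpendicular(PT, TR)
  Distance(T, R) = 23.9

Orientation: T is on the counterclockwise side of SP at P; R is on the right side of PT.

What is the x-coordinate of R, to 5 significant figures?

32.085

S is at the origin; SP runs at 21.6° with length 27.0, so P = 27.0·(cos 21.6°, sin 21.6°) = (25.104, 9.9394). ∠SPT = 85.8°, so PT runs at 21.6° + (180° − 85.8°) = 115.80° from the x-axis; with |PT| = 33.4, T = P + 33.4·(cos 115.80°, sin 115.80°) = (10.567, 40.010). PT is perpendicular to TR; with |TR| = 23.9 on the right of PT, R = T + 23.9·(0.90032, 0.43523) = (32.085, 50.412). So R.x = 32.085.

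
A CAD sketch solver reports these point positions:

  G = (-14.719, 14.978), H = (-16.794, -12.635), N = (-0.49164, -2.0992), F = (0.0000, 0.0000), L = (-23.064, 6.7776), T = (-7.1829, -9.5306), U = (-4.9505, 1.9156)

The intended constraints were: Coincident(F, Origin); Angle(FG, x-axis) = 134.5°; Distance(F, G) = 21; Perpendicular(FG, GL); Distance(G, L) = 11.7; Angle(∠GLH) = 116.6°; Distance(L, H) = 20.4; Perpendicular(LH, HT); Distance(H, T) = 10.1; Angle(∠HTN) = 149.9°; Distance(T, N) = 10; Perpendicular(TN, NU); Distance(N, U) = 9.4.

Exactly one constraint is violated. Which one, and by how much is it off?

Distance(N, U) = 9.4 — off by 3.40.

F = (0.00, 0.00) ✓; FG at 134.5° ✓; |FG| = 21.00 ✓; ∠(FG, GL) = 90.00° ✓; |GL| = 11.70 ✓; ∠GLH = 116.6° ✓; |LH| = 20.40 ✓; ∠(LH, HT) = 90.00° ✓; |HT| = 10.10 ✓; ∠HTN = 149.9° ✓; |TN| = 10.00 ✓; ∠(TN, NU) = 90.00° ✓; |NU| = 6.000 ✗.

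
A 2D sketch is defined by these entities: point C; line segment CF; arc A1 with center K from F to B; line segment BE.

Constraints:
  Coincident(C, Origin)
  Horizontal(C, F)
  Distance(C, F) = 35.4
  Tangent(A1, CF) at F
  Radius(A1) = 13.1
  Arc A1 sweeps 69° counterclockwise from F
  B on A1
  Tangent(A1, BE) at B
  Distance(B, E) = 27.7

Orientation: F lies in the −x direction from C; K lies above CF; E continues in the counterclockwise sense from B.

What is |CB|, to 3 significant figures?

24.6

C is at the origin; CF is horizontal with |CF| = 35.4 and F on the −x side, so F = (-35.4, 0.00). Tangency of A1 to CF means the radius KF is perpendicular to CF, so K = F + (0, 13.1) = (-35.4, 13.1). On A1, F sits at bearing -90° from K; a 69° counterclockwise sweep puts B at bearing -21°, so B = K + 13.1·(cos -21°, sin -21°) = (-23.2, 8.41). Then |CB| = |B − C| = 24.6.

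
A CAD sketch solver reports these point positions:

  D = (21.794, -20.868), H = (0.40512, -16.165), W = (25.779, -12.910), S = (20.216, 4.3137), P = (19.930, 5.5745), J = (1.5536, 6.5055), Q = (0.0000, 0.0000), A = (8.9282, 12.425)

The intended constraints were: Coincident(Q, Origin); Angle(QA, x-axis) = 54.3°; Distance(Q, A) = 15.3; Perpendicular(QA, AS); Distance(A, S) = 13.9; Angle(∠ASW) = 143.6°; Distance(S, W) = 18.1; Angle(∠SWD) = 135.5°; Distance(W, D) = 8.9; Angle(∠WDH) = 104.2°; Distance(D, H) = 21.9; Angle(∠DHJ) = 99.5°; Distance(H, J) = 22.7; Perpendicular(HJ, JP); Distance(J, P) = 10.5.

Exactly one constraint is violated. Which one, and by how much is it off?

Distance(J, P) = 10.5 — off by 7.90.

Q = (0.00, 0.00) ✓; QA at 54.30° ✓; |QA| = 15.30 ✓; ∠(QA, AS) = 90.00° ✓; |AS| = 13.90 ✓; ∠ASW = 143.6° ✓; |SW| = 18.10 ✓; ∠SWD = 135.5° ✓; |WD| = 8.900 ✓; ∠WDH = 104.2° ✓; |DH| = 21.90 ✓; ∠DHJ = 99.50° ✓; |HJ| = 22.70 ✓; ∠(HJ, JP) = 90.00° ✓; |JP| = 18.40 ✗.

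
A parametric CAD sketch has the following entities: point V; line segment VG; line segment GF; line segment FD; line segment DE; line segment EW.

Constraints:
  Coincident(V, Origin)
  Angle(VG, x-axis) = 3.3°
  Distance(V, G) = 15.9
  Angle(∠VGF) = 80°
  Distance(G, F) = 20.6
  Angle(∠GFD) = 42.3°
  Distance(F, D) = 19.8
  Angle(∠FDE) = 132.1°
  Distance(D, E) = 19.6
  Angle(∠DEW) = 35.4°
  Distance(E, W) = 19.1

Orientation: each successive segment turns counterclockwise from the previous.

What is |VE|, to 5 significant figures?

16.856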